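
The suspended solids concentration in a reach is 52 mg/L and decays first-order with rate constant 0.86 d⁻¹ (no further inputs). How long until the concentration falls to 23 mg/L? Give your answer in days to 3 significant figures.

0.949 d

t = ln(C₀/C)/k = ln(52/23)/0.86 = 0.8157/0.86 = 0.9485 d.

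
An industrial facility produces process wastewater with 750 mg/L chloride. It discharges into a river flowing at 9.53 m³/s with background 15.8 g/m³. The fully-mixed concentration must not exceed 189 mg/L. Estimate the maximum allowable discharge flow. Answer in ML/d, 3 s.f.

254 ML/d

Mass balance at complete mixing: C_std·(Q_w + Q_r) = Q_w·C_e + Q_r·C_b.
Rearranging, Q_w = Q_r·(C_std − C_b)/(C_e − C_std) = 9.53·(189 − 15.8) / (750 − 189) = 2.942 m³/s.
= 254.2 ML/d.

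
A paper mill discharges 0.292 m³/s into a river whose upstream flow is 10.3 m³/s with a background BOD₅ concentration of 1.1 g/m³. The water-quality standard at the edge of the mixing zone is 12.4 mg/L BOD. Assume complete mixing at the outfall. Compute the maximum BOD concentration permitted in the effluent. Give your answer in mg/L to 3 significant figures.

Mass balance: 12.4·10.59 = 0.292·Cₑ + 10.3·1.1.
Cₑ = (131.3 − 11.33) / 0.292 = 411 mg/L.

411 mg/L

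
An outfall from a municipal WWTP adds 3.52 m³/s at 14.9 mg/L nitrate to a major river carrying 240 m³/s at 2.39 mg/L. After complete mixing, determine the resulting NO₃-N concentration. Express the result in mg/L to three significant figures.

2.57 mg/L

Conservation of mass across the mixing zone: C = (3.52·14.9 + 240·2.39) / (3.52 + 240) = 626/243.5 = 2.571 mg/L.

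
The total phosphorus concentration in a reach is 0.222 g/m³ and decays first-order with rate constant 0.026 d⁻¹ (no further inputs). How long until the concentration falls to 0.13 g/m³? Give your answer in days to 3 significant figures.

t = ln(C₀/C)/k = ln(0.222/0.13)/0.026 = 0.5351/0.026 = 20.58 d.

20.6 d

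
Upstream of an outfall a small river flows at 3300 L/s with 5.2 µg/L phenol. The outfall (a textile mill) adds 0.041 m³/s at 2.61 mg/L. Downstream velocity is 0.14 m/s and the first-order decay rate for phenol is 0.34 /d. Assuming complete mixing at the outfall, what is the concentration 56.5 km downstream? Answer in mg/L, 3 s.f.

3300 L/s = 3.3 m³/s.
5.2 µg/L = 0.0052 mg/L.
After complete mixing, C₀ = (0.041·2.61 + 3.3·0.0052) / 3.341 = 0.03717 mg/L.
Travel time t = 5.65e+04 m / 0.14 m/s = 4.036e+05 s = 4.671 d.
C = 0.03717·exp(−0.34·4.671) = 0.03717·0.2043 = 0.007593 mg/L.

0.00759 mg/L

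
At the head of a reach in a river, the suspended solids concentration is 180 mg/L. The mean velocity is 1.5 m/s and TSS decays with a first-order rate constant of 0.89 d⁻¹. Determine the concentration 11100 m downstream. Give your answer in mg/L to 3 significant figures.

Travel time t = 11100 m / 1.5 m/s = 1.11e+04/1.5 = 7400 s = 0.08565 d.
First-order decay: C = 180·exp(−0.89·0.08565) = 180·0.9266 = 166.8 mg/L.

167 mg/L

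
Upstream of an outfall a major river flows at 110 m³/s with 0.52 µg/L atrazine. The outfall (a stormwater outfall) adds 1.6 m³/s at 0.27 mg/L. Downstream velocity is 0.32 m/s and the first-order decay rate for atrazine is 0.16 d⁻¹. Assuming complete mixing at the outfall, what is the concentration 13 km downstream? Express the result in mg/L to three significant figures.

0.00407 mg/L

0.52 µg/L = 0.00052 mg/L.
After complete mixing, C₀ = (1.6·0.27 + 110·0.00052) / 111.6 = 0.004384 mg/L.
Travel time t = 1.3e+04 m / 0.32 m/s = 4.062e+04 s = 0.4702 d.
C = 0.004384·exp(−0.16·0.4702) = 0.004384·0.9275 = 0.004066 mg/L.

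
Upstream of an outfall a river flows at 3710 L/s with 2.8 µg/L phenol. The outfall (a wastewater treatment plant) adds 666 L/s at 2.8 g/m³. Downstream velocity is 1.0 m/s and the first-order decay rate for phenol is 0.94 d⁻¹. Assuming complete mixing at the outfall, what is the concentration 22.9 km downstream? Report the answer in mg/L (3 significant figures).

0.334 mg/L

666 L/s = 0.666 m³/s.
3710 L/s = 3.71 m³/s.
2.8 µg/L = 0.0028 mg/L.
After complete mixing, C₀ = (0.666·2.8 + 3.71·0.0028) / 4.376 = 0.4285 mg/L.
Travel time t = 2.29e+04 m / 1.0 m/s = 2.29e+04 s = 0.265 d.
C = 0.4285·exp(−0.94·0.265) = 0.4285·0.7795 = 0.334 mg/L.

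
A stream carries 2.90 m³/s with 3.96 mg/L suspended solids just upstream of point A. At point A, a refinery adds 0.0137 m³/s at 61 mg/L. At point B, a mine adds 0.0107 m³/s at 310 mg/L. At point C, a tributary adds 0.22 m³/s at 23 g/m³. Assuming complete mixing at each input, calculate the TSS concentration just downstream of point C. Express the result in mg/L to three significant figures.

6.58 mg/L

After input A: C = (2.9·3.96 + 0.0137·61) / 2.914 = 4.228 mg/L.
After input B: C = (2.914·4.228 + 0.0107·310) / 2.924 = 5.347 mg/L.
After input C: C = (2.924·5.347 + 0.22·23) / 3.144 = 6.582 mg/L.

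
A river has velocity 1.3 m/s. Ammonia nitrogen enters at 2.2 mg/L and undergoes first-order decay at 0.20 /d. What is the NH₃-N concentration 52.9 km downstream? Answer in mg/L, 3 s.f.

2.00 mg/L

Travel time t = 52.9 km / 1.3 m/s = 5.29e+04/1.3 = 4.069e+04 s = 0.471 d.
First-order decay: C = 2.2·exp(−0.20·0.471) = 2.2·0.9101 = 2.002 mg/L.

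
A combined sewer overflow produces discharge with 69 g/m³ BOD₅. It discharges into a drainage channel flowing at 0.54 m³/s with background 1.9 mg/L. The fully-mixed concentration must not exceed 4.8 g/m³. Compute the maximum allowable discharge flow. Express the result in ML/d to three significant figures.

Mass balance at complete mixing: C_std·(Q_w + Q_r) = Q_w·C_e + Q_r·C_b.
Rearranging, Q_w = Q_r·(C_std − C_b)/(C_e − C_std) = 0.54·(4.8 − 1.9) / (69 − 4.8) = 0.02439 m³/s.
= 2.108 ML/d.

2.11 ML/d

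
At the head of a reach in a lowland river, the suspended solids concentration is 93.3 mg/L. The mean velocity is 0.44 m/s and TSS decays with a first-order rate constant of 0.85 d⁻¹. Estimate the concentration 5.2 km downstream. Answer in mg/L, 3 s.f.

83.1 mg/L

Travel time t = 5.2 km / 0.44 m/s = 5200/0.44 = 1.182e+04 s = 0.1368 d.
First-order decay: C = 93.3·exp(−0.85·0.1368) = 93.3·0.8902 = 83.06 mg/L.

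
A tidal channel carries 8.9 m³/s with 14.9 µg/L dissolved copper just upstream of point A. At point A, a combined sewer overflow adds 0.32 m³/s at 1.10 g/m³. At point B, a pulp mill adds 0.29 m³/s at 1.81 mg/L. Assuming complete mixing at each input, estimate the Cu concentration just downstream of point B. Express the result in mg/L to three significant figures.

14.9 µg/L = 0.0149 mg/L.
After input A: C = (8.9·0.0149 + 0.32·1.1) / 9.22 = 0.05256 mg/L.
After input B: C = (9.22·0.05256 + 0.29·1.81) / 9.51 = 0.1062 mg/L.

0.106 mg/L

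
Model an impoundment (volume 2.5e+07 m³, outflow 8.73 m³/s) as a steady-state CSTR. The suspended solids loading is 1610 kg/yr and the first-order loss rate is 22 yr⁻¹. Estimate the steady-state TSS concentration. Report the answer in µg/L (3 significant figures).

1.95 µg/L

Outflow Q = 8.73 m³/s × 3.156e+07 s/yr = 2.755e+08 m³/yr.
Steady-state CSTR mass balance: W = Q·C + k·V·C, so C = W/(Q + kV).
Q + kV = 2.755e+08 + 22·2.5e+07 = 8.255e+08 m³/yr.
C = 1610/8.255e+08 = 1.95e-06 kg/m³ = 0.00195 mg/L = 1.95 µg/L.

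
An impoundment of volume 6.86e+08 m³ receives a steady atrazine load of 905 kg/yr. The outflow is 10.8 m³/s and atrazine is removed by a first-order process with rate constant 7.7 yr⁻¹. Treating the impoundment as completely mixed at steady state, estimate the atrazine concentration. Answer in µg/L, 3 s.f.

Outflow Q = 10.8 m³/s × 3.156e+07 s/yr = 3.408e+08 m³/yr.
Steady-state CSTR mass balance: W = Q·C + k·V·C, so C = W/(Q + kV).
Q + kV = 3.408e+08 + 7.7·6.86e+08 = 5.623e+09 m³/yr.
C = 905/5.623e+09 = 1.609e-07 kg/m³ = 0.0001609 mg/L = 0.1609 µg/L.

0.161 µg/L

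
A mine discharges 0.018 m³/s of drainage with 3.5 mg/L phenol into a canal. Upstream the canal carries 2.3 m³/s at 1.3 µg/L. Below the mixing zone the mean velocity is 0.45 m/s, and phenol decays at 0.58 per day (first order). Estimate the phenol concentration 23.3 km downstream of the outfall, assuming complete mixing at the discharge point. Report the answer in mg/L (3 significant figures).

0.0201 mg/L

1.3 µg/L = 0.0013 mg/L.
After complete mixing, C₀ = (0.018·3.5 + 2.3·0.0013) / 2.318 = 0.02847 mg/L.
Travel time t = 2.33e+04 m / 0.45 m/s = 5.178e+04 s = 0.5993 d.
C = 0.02847·exp(−0.58·0.5993) = 0.02847·0.7064 = 0.02011 mg/L.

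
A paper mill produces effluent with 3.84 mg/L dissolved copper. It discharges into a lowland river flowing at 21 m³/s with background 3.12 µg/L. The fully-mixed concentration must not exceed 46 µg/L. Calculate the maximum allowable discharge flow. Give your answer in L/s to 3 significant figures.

237 L/s

3.12 µg/L = 0.00312 mg/L.
46 µg/L = 0.046 mg/L.
Mass balance at complete mixing: C_std·(Q_w + Q_r) = Q_w·C_e + Q_r·C_b.
Rearranging, Q_w = Q_r·(C_std − C_b)/(C_e − C_std) = 21·(0.046 − 0.00312) / (3.84 − 0.046) = 0.2373 m³/s.
= 237.3 L/s.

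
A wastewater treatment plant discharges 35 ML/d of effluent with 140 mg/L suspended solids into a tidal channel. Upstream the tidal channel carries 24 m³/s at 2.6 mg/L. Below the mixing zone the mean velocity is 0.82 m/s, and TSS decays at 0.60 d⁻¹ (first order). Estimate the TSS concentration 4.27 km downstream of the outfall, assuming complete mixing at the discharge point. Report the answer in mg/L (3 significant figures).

35 ML/d = 0.4051 m³/s.
After complete mixing, C₀ = (0.4051·140 + 24·2.6) / 24.41 = 4.881 mg/L.
Travel time t = 4270 m / 0.82 m/s = 5207 s = 0.06027 d.
C = 4.881·exp(−0.60·0.06027) = 4.881·0.9645 = 4.707 mg/L.

4.71 mg/L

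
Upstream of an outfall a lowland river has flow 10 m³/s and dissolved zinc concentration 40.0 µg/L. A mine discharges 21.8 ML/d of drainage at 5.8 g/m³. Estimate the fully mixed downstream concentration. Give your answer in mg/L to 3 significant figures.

21.8 ML/d = 0.2523 m³/s.
40.0 µg/L = 0.04 mg/L.
Conservation of mass across the mixing zone: C = (0.2523·5.8 + 10·0.04) / (0.2523 + 10) = 1.863/10.25 = 0.1818 mg/L.

0.182 mg/L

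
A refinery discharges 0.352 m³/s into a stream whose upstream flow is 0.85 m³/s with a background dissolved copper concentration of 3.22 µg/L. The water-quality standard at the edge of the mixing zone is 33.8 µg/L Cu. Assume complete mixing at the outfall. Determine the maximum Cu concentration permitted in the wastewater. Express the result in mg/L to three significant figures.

0.108 mg/L

3.22 µg/L = 0.00322 mg/L.
33.8 µg/L = 0.0338 mg/L.
Mass balance: 0.0338·1.202 = 0.352·Cₑ + 0.85·0.00322.
Cₑ = (0.04063 − 0.002737) / 0.352 = 0.1076 mg/L.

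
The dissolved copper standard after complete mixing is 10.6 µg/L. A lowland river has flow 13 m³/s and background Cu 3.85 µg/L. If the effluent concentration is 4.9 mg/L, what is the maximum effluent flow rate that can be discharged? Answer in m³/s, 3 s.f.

0.0179 m³/s

3.85 µg/L = 0.00385 mg/L.
10.6 µg/L = 0.0106 mg/L.
Mass balance at complete mixing: C_std·(Q_w + Q_r) = Q_w·C_e + Q_r·C_b.
Rearranging, Q_w = Q_r·(C_std − C_b)/(C_e − C_std) = 13·(0.0106 − 0.00385) / (4.9 − 0.0106) = 0.01795 m³/s.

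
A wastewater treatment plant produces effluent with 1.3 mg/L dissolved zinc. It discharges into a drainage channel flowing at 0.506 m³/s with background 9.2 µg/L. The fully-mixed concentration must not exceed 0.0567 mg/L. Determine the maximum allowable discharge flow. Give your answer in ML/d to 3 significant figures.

1.67 ML/d

9.2 µg/L = 0.0092 mg/L.
Mass balance at complete mixing: C_std·(Q_w + Q_r) = Q_w·C_e + Q_r·C_b.
Rearranging, Q_w = Q_r·(C_std − C_b)/(C_e − C_std) = 0.506·(0.0567 − 0.0092) / (1.3 − 0.0567) = 0.01933 m³/s.
= 1.67 ML/d.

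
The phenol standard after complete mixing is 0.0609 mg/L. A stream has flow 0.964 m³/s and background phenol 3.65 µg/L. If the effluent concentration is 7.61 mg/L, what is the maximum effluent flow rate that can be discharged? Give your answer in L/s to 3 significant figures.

7.31 L/s

3.65 µg/L = 0.00365 mg/L.
Mass balance at complete mixing: C_std·(Q_w + Q_r) = Q_w·C_e + Q_r·C_b.
Rearranging, Q_w = Q_r·(C_std − C_b)/(C_e − C_std) = 0.964·(0.0609 − 0.00365) / (7.61 − 0.0609) = 0.007311 m³/s.
= 7.311 L/s.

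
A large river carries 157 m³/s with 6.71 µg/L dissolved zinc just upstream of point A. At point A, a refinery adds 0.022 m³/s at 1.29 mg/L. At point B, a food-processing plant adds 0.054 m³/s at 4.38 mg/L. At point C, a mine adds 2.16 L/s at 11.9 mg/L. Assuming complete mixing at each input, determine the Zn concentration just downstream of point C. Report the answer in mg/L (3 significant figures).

6.71 µg/L = 0.00671 mg/L.
After input A: C = (157·0.00671 + 0.022·1.29) / 157 = 0.00689 mg/L.
After input B: C = (157·0.00689 + 0.054·4.38) / 157.1 = 0.008393 mg/L.
2.16 L/s = 0.00216 m³/s.
After input C: C = (157.1·0.008393 + 0.00216·11.9) / 157.1 = 0.008557 mg/L.

0.00856 mg/L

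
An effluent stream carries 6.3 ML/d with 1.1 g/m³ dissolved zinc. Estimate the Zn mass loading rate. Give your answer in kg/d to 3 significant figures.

6.3 ML/d = 0.07292 m³/s.
Mass flux = Q·C = 0.07292 m³/s × 1.1 g/m³ = 0.08021 g/s.
= 0.08021 g/s × 86.4 = 6.93 kg/d.

6.93 kg/d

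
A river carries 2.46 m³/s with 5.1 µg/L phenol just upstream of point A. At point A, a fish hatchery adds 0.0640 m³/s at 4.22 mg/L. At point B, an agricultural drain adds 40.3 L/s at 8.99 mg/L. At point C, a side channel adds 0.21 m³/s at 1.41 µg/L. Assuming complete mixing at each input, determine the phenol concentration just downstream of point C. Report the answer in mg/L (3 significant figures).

0.233 mg/L

5.1 µg/L = 0.0051 mg/L.
After input A: C = (2.46·0.0051 + 0.064·4.22) / 2.524 = 0.112 mg/L.
40.3 L/s = 0.0403 m³/s.
After input B: C = (2.524·0.112 + 0.0403·8.99) / 2.564 = 0.2515 mg/L.
1.41 µg/L = 0.00141 mg/L.
After input C: C = (2.564·0.2515 + 0.21·0.00141) / 2.774 = 0.2326 mg/L.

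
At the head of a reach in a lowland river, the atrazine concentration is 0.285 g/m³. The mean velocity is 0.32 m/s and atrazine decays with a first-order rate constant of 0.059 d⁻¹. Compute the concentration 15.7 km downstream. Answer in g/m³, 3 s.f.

Travel time t = 15.7 km / 0.32 m/s = 1.57e+04/0.32 = 4.906e+04 s = 0.5679 d.
First-order decay: C = 0.285·exp(−0.059·0.5679) = 0.285·0.9671 = 0.2756 g/m³.

0.276 g/m³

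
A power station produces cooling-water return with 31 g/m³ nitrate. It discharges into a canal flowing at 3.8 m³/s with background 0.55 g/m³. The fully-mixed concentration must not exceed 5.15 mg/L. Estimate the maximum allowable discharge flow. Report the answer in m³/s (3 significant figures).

Mass balance at complete mixing: C_std·(Q_w + Q_r) = Q_w·C_e + Q_r·C_b.
Rearranging, Q_w = Q_r·(C_std − C_b)/(C_e − C_std) = 3.8·(5.15 − 0.55) / (31 − 5.15) = 0.6762 m³/s.

0.676 m³/s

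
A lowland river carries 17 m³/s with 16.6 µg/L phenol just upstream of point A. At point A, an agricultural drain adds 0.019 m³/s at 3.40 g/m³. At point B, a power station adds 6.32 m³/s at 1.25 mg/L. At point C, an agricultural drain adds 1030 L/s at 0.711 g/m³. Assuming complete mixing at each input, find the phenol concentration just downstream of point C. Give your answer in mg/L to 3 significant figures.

16.6 µg/L = 0.0166 mg/L.
After input A: C = (17·0.0166 + 0.019·3.4) / 17.02 = 0.02038 mg/L.
After input B: C = (17.02·0.02038 + 6.32·1.25) / 23.34 = 0.3533 mg/L.
1030 L/s = 1.03 m³/s.
After input C: C = (23.34·0.3533 + 1.03·0.711) / 24.37 = 0.3685 mg/L.

0.368 mg/L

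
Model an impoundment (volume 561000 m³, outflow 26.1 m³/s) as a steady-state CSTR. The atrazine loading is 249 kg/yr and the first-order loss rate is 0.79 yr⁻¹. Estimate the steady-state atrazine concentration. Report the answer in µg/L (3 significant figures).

Outflow Q = 26.1 m³/s × 3.156e+07 s/yr = 8.237e+08 m³/yr.
Steady-state CSTR mass balance: W = Q·C + k·V·C, so C = W/(Q + kV).
Q + kV = 8.237e+08 + 0.79·561000 = 8.241e+08 m³/yr.
C = 249/8.241e+08 = 3.021e-07 kg/m³ = 0.0003021 mg/L = 0.3021 µg/L.

0.302 µg/L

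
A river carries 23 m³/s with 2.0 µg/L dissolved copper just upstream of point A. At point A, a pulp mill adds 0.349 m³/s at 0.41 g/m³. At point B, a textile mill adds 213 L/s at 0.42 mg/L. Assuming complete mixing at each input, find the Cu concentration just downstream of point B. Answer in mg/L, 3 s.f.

2.0 µg/L = 0.002 mg/L.
After input A: C = (23·0.002 + 0.349·0.41) / 23.35 = 0.008098 mg/L.
213 L/s = 0.213 m³/s.
After input B: C = (23.35·0.008098 + 0.213·0.42) / 23.56 = 0.01182 mg/L.

0.0118 mg/L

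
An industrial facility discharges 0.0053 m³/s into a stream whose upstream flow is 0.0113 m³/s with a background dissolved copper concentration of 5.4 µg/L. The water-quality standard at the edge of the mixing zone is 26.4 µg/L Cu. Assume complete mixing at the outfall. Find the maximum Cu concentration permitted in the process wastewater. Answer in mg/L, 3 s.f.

5.4 µg/L = 0.0054 mg/L.
26.4 µg/L = 0.0264 mg/L.
Mass balance: 0.0264·0.0166 = 0.0053·Cₑ + 0.0113·0.0054.
Cₑ = (0.0004382 − 6.102e-05) / 0.0053 = 0.07117 mg/L.

0.0712 mg/L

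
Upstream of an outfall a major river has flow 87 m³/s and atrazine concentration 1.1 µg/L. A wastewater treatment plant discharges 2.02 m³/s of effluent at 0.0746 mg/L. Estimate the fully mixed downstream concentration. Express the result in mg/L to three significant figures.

1.1 µg/L = 0.0011 mg/L.
Flow-weighted mixing gives C = (2.02·0.0746 + 87·0.0011) / (2.02 + 87) = 0.2464/89.02 = 0.002768 mg/L.

0.00277 mg/L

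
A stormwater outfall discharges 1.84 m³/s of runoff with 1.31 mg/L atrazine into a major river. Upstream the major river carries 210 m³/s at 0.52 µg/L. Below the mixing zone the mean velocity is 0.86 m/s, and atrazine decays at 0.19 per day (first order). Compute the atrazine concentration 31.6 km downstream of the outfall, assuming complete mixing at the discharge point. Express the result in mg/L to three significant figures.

0.52 µg/L = 0.00052 mg/L.
After complete mixing, C₀ = (1.84·1.31 + 210·0.00052) / 211.8 = 0.01189 mg/L.
Travel time t = 3.16e+04 m / 0.86 m/s = 3.674e+04 s = 0.4253 d.
C = 0.01189·exp(−0.19·0.4253) = 0.01189·0.9224 = 0.01097 mg/L.

0.0110 mg/L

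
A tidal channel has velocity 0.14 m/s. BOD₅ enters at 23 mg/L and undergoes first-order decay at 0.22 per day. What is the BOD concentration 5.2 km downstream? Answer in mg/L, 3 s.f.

Travel time t = 5.2 km / 0.14 m/s = 5200/0.14 = 3.714e+04 s = 0.4299 d.
First-order decay: C = 23·exp(−0.22·0.4299) = 23·0.9098 = 20.92 mg/L.

20.9 mg/L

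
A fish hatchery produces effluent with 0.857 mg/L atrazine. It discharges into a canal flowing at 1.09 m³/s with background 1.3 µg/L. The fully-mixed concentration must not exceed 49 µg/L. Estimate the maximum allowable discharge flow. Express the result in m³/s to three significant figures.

1.3 µg/L = 0.0013 mg/L.
49 µg/L = 0.049 mg/L.
Mass balance at complete mixing: C_std·(Q_w + Q_r) = Q_w·C_e + Q_r·C_b.
Rearranging, Q_w = Q_r·(C_std − C_b)/(C_e − C_std) = 1.09·(0.049 − 0.0013) / (0.857 − 0.049) = 0.06435 m³/s.

0.0643 m³/s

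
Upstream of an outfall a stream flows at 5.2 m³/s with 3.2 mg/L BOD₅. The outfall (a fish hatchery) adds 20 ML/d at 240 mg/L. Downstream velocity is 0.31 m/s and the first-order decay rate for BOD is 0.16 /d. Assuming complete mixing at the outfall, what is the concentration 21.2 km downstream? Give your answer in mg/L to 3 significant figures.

11.7 mg/L

20 ML/d = 0.2315 m³/s.
After complete mixing, C₀ = (0.2315·240 + 5.2·3.2) / 5.431 = 13.29 mg/L.
Travel time t = 2.12e+04 m / 0.31 m/s = 6.839e+04 s = 0.7915 d.
C = 13.29·exp(−0.16·0.7915) = 13.29·0.881 = 11.71 mg/L.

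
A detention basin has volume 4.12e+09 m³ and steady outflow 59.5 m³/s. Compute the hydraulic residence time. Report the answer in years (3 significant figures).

Q = 59.5 m³/s × 3.156e+07 s/yr = 1.878e+09 m³/yr.
Hydraulic residence time τ = V/Q = 4.12e+09/1.878e+09 = 2.194 yr.

2.19 yr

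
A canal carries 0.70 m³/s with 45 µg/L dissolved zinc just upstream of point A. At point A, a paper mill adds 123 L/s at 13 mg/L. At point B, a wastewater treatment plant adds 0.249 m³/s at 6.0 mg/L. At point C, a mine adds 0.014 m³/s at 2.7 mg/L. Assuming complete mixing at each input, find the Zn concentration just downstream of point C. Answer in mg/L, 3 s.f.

45 µg/L = 0.045 mg/L.
123 L/s = 0.123 m³/s.
After input A: C = (0.7·0.045 + 0.123·13) / 0.823 = 1.981 mg/L.
After input B: C = (0.823·1.981 + 0.249·6) / 1.072 = 2.915 mg/L.
After input C: C = (1.072·2.915 + 0.014·2.7) / 1.086 = 2.912 mg/L.

2.91 mg/L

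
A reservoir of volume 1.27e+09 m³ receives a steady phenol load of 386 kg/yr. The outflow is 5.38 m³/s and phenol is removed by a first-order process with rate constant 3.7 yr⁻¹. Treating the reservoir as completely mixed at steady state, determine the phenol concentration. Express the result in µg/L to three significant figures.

0.0793 µg/L

Outflow Q = 5.38 m³/s × 3.156e+07 s/yr = 1.698e+08 m³/yr.
Steady-state CSTR mass balance: W = Q·C + k·V·C, so C = W/(Q + kV).
Q + kV = 1.698e+08 + 3.7·1.27e+09 = 4.869e+09 m³/yr.
C = 386/4.869e+09 = 7.928e-08 kg/m³ = 7.928e-05 mg/L = 0.07928 µg/L.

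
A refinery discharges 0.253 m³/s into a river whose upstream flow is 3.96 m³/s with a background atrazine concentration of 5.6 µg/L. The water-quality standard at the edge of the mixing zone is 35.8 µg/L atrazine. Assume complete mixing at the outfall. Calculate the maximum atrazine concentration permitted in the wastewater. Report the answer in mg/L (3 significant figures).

0.508 mg/L

5.6 µg/L = 0.0056 mg/L.
35.8 µg/L = 0.0358 mg/L.
Mass balance: 0.0358·4.213 = 0.253·Cₑ + 3.96·0.0056.
Cₑ = (0.1508 − 0.02218) / 0.253 = 0.5085 mg/L.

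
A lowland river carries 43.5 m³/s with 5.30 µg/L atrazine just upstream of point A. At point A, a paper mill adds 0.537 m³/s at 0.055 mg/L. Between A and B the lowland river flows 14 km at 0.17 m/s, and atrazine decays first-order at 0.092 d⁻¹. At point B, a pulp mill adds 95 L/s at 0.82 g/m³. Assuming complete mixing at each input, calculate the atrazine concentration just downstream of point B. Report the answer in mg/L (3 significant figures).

5.30 µg/L = 0.0053 mg/L.
After input A: C = (43.5·0.0053 + 0.537·0.055) / 44.04 = 0.005906 mg/L.
Over the 14 km reach to input B (t = 8.235e+04 s = 0.9532 d), decay gives C = 0.005906·exp(−0.092·0.9532) = 0.00541 mg/L.
95 L/s = 0.095 m³/s.
After input B: C = (44.04·0.00541 + 0.095·0.82) / 44.13 = 0.007164 mg/L.

0.00716 mg/L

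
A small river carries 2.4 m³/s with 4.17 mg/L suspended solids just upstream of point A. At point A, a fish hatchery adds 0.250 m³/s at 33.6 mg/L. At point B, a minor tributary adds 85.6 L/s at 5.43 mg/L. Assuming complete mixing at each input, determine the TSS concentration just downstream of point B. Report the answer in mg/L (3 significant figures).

After input A: C = (2.4·4.17 + 0.25·33.6) / 2.65 = 6.946 mg/L.
85.6 L/s = 0.0856 m³/s.
After input B: C = (2.65·6.946 + 0.0856·5.43) / 2.736 = 6.899 mg/L.

6.90 mg/L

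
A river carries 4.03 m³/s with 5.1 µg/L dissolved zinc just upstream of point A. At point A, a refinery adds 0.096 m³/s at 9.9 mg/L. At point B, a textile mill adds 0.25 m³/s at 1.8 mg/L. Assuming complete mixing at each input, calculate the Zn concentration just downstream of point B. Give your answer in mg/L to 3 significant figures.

5.1 µg/L = 0.0051 mg/L.
After input A: C = (4.03·0.0051 + 0.096·9.9) / 4.126 = 0.2353 mg/L.
After input B: C = (4.126·0.2353 + 0.25·1.8) / 4.376 = 0.3247 mg/L.

0.325 mg/L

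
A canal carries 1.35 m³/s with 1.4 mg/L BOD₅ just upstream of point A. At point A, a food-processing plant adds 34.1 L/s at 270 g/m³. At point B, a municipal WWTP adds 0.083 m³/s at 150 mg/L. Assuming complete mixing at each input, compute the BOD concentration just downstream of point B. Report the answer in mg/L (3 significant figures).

16.1 mg/L

34.1 L/s = 0.0341 m³/s.
After input A: C = (1.35·1.4 + 0.0341·270) / 1.384 = 8.017 mg/L.
After input B: C = (1.384·8.017 + 0.083·150) / 1.467 = 16.05 mg/L.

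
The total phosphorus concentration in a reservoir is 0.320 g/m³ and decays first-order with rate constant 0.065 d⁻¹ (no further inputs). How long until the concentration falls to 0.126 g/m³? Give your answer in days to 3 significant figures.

14.3 d

t = ln(C₀/C)/k = ln(0.320/0.126)/0.065 = 0.932/0.065 = 14.34 d.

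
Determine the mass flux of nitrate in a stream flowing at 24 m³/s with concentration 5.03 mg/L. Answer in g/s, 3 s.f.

Mass flux = Q·C = 24 m³/s × 5.03 g/m³ = 120.7 g/s.

121 g/s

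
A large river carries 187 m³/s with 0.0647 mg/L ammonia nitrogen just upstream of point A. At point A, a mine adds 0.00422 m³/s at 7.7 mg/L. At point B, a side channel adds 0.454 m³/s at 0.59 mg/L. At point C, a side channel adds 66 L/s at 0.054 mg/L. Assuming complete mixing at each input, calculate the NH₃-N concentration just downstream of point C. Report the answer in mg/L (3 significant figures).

After input A: C = (187·0.0647 + 0.00422·7.7) / 187 = 0.06487 mg/L.
After input B: C = (187·0.06487 + 0.454·0.59) / 187.5 = 0.06614 mg/L.
66 L/s = 0.066 m³/s.
After input C: C = (187.5·0.06614 + 0.066·0.054) / 187.5 = 0.06614 mg/L.

0.0661 mg/L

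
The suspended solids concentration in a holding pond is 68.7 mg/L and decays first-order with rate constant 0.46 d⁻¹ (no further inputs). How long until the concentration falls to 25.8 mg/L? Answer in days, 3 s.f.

t = ln(C₀/C)/k = ln(68.7/25.8)/0.46 = 0.9794/0.46 = 2.129 d.

2.13 d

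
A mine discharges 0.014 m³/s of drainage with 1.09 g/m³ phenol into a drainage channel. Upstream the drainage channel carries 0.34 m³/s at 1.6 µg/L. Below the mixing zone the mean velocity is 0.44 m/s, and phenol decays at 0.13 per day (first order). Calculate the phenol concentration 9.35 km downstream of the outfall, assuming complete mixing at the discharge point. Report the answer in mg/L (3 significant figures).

0.0432 mg/L

1.6 µg/L = 0.0016 mg/L.
After complete mixing, C₀ = (0.014·1.09 + 0.34·0.0016) / 0.354 = 0.04464 mg/L.
Travel time t = 9350 m / 0.44 m/s = 2.125e+04 s = 0.2459 d.
C = 0.04464·exp(−0.13·0.2459) = 0.04464·0.9685 = 0.04324 mg/L.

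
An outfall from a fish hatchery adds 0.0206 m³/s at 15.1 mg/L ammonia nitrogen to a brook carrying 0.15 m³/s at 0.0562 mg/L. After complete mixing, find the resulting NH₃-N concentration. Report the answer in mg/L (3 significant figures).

Flow-weighted mixing gives C = (0.0206·15.1 + 0.15·0.0562) / (0.0206 + 0.15) = 0.3195/0.1706 = 1.873 mg/L.

1.87 mg/L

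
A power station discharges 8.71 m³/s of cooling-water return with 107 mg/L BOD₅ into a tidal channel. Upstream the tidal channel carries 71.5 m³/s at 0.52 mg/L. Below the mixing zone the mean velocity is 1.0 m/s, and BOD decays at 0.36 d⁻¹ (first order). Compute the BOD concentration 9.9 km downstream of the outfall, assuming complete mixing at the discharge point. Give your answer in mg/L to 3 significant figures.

11.6 mg/L

After complete mixing, C₀ = (8.71·107 + 71.5·0.52) / 80.21 = 12.08 mg/L.
Travel time t = 9900 m / 1.0 m/s = 9900 s = 0.1146 d.
C = 12.08·exp(−0.36·0.1146) = 12.08·0.9596 = 11.59 mg/L.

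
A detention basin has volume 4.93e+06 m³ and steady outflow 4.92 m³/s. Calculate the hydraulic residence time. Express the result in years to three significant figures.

Q = 4.92 m³/s × 3.156e+07 s/yr = 1.553e+08 m³/yr.
Hydraulic residence time τ = V/Q = 4.93e+06/1.553e+08 = 0.03175 yr.

0.0318 yr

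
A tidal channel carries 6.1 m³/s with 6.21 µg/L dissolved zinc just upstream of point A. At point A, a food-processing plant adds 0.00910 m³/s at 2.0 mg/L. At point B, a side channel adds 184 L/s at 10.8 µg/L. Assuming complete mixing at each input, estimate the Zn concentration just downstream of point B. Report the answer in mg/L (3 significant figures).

0.00923 mg/L

6.21 µg/L = 0.00621 mg/L.
After input A: C = (6.1·0.00621 + 0.0091·2) / 6.109 = 0.00918 mg/L.
184 L/s = 0.184 m³/s.
10.8 µg/L = 0.0108 mg/L.
After input B: C = (6.109·0.00918 + 0.184·0.0108) / 6.293 = 0.009227 mg/L.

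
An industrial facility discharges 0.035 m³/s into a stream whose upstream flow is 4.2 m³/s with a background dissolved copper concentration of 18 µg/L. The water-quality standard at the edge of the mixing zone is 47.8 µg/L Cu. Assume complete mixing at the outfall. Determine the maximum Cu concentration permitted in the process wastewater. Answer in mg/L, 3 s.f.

18 µg/L = 0.018 mg/L.
47.8 µg/L = 0.0478 mg/L.
Mass balance: 0.0478·4.235 = 0.035·Cₑ + 4.2·0.018.
Cₑ = (0.2024 − 0.0756) / 0.035 = 3.624 mg/L.

3.62 mg/L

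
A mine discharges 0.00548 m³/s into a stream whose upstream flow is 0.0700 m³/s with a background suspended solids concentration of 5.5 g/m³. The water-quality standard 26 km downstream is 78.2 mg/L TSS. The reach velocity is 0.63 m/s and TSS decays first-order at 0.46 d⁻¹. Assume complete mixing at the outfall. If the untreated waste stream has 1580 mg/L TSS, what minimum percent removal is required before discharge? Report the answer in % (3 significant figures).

Travel time to the compliance point: t = 2.6e+04/0.63 = 4.127e+04 s = 0.4777 d; decay factor exp(−0.46·0.4777) = 0.8027.
So the concentration just after mixing may be at most 78.2/0.8027 = 97.42 mg/L.
Mass balance: 97.42·0.07548 = 0.00548·Cₑ + 0.07·5.5.
Cₑ = (7.353 − 0.385) / 0.00548 = 1272 mg/L.
Required removal = 1 − 1272/1580 = 19.52 %.

19.5 %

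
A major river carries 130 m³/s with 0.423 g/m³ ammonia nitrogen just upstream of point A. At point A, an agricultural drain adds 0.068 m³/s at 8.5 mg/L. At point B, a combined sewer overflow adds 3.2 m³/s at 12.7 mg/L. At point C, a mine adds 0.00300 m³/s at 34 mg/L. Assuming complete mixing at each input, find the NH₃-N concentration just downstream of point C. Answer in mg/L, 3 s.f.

0.723 mg/L

After input A: C = (130·0.423 + 0.068·8.5) / 130.1 = 0.4272 mg/L.
After input B: C = (130.1·0.4272 + 3.2·12.7) / 133.3 = 0.7219 mg/L.
After input C: C = (133.3·0.7219 + 0.003·34) / 133.3 = 0.7227 mg/L.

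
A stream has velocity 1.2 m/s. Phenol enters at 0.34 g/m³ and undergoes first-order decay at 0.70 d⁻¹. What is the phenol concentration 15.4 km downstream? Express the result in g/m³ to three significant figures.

0.306 g/m³

Travel time t = 15.4 km / 1.2 m/s = 1.54e+04/1.2 = 1.283e+04 s = 0.1485 d.
First-order decay: C = 0.34·exp(−0.70·0.1485) = 0.34·0.9012 = 0.3064 g/m³.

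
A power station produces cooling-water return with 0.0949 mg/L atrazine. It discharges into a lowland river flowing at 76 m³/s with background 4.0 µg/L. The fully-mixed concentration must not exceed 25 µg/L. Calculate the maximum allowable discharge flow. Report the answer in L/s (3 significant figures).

22800 L/s

4.0 µg/L = 0.004 mg/L.
25 µg/L = 0.025 mg/L.
Mass balance at complete mixing: C_std·(Q_w + Q_r) = Q_w·C_e + Q_r·C_b.
Rearranging, Q_w = Q_r·(C_std − C_b)/(C_e − C_std) = 76·(0.025 − 0.004) / (0.0949 − 0.025) = 22.83 m³/s.
= 2.283e+04 L/s.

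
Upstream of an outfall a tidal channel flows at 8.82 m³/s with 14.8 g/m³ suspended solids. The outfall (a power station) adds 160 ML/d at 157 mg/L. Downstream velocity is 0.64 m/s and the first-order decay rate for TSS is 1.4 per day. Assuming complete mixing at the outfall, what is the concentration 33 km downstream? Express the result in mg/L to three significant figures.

17.1 mg/L

160 ML/d = 1.852 m³/s.
After complete mixing, C₀ = (1.852·157 + 8.82·14.8) / 10.67 = 39.48 mg/L.
Travel time t = 3.3e+04 m / 0.64 m/s = 5.156e+04 s = 0.5968 d.
C = 39.48·exp(−1.4·0.5968) = 39.48·0.4337 = 17.12 mg/L.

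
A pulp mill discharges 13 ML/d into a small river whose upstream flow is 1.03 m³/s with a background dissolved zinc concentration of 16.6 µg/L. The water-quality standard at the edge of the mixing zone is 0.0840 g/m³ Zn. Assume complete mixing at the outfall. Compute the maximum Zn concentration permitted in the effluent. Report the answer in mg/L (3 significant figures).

0.545 mg/L

13 ML/d = 0.1505 m³/s.
16.6 µg/L = 0.0166 mg/L.
Mass balance: 0.084·1.18 = 0.1505·Cₑ + 1.03·0.0166.
Cₑ = (0.09916 − 0.0171) / 0.1505 = 0.5454 mg/L.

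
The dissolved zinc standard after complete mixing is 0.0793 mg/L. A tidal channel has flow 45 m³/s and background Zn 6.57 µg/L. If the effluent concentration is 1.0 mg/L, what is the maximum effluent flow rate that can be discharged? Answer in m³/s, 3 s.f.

3.55 m³/s

6.57 µg/L = 0.00657 mg/L.
Mass balance at complete mixing: C_std·(Q_w + Q_r) = Q_w·C_e + Q_r·C_b.
Rearranging, Q_w = Q_r·(C_std − C_b)/(C_e − C_std) = 45·(0.0793 − 0.00657) / (1 − 0.0793) = 3.555 m³/s.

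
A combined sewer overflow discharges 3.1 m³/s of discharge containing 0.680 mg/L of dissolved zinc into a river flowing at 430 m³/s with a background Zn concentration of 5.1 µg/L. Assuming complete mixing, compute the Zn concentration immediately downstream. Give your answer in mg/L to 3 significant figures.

5.1 µg/L = 0.0051 mg/L.
By mass balance at complete mixing, C = (3.1·0.68 + 430·0.0051) / (3.1 + 430) = 4.301/433.1 = 0.009931 mg/L.

0.00993 mg/L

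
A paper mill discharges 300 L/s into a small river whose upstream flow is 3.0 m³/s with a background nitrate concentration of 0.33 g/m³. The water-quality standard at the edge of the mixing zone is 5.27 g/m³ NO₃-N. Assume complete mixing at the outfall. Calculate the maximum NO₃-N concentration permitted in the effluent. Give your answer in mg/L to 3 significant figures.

54.7 mg/L

300 L/s = 0.3 m³/s.
Mass balance: 5.27·3.3 = 0.3·Cₑ + 3·0.33.
Cₑ = (17.39 − 0.99) / 0.3 = 54.67 mg/L.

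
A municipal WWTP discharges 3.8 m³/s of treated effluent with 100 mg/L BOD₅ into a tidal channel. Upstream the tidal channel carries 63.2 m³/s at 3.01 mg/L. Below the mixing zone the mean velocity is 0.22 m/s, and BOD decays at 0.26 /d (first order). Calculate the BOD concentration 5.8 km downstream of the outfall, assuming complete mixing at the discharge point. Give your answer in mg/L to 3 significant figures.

7.86 mg/L

After complete mixing, C₀ = (3.8·100 + 63.2·3.01) / 67 = 8.511 mg/L.
Travel time t = 5800 m / 0.22 m/s = 2.636e+04 s = 0.3051 d.
C = 8.511·exp(−0.26·0.3051) = 8.511·0.9237 = 7.862 mg/L.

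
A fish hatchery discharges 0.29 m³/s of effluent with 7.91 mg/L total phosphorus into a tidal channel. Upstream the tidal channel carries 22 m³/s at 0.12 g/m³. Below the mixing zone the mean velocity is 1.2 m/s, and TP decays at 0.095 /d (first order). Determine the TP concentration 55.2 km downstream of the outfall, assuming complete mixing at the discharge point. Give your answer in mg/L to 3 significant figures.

After complete mixing, C₀ = (0.29·7.91 + 22·0.12) / 22.29 = 0.2214 mg/L.
Travel time t = 5.52e+04 m / 1.2 m/s = 4.6e+04 s = 0.5324 d.
C = 0.2214·exp(−0.095·0.5324) = 0.2214·0.9507 = 0.2104 mg/L.

0.210 mg/L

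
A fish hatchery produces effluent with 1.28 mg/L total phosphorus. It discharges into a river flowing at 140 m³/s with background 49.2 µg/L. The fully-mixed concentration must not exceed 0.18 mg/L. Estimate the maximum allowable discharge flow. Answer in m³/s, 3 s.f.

49.2 µg/L = 0.0492 mg/L.
Mass balance at complete mixing: C_std·(Q_w + Q_r) = Q_w·C_e + Q_r·C_b.
Rearranging, Q_w = Q_r·(C_std − C_b)/(C_e − C_std) = 140·(0.18 − 0.0492) / (1.28 − 0.18) = 16.65 m³/s.

16.6 m³/s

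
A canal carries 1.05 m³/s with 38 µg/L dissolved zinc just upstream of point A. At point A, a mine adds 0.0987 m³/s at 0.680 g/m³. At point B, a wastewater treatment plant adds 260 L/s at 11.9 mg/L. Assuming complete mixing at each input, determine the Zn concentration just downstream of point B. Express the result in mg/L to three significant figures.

2.27 mg/L

38 µg/L = 0.038 mg/L.
After input A: C = (1.05·0.038 + 0.0987·0.68) / 1.149 = 0.09316 mg/L.
260 L/s = 0.26 m³/s.
After input B: C = (1.149·0.09316 + 0.26·11.9) / 1.409 = 2.272 mg/L.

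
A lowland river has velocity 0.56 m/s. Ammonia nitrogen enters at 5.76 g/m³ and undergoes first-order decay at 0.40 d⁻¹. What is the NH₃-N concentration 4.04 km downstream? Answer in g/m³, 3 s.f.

Travel time t = 4.04 km / 0.56 m/s = 4040/0.56 = 7214 s = 0.0835 d.
First-order decay: C = 5.76·exp(−0.40·0.0835) = 5.76·0.9672 = 5.571 g/m³.

5.57 g/m³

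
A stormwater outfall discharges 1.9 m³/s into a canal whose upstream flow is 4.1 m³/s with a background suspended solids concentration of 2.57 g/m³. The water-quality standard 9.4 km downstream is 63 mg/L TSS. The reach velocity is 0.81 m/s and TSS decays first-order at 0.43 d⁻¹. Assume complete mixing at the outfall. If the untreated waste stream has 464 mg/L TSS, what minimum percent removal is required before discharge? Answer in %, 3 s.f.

55.8 %

Travel time to the compliance point: t = 9400/0.81 = 1.16e+04 s = 0.1343 d; decay factor exp(−0.43·0.1343) = 0.9439.
So the concentration just after mixing may be at most 63/0.9439 = 66.75 mg/L.
Mass balance: 66.75·6 = 1.9·Cₑ + 4.1·2.57.
Cₑ = (400.5 − 10.54) / 1.9 = 205.2 mg/L.
Required removal = 1 − 205.2/464 = 55.77 %.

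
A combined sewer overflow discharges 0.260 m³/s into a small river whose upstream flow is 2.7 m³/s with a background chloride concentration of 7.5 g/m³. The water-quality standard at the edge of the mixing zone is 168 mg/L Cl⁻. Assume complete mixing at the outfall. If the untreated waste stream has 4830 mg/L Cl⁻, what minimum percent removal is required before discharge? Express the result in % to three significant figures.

62.0 %

Mass balance: 168·2.96 = 0.26·Cₑ + 2.7·7.5.
Cₑ = (497.3 − 20.25) / 0.26 = 1835 mg/L.
Required removal = 1 − 1835/4830 = 62.01 %.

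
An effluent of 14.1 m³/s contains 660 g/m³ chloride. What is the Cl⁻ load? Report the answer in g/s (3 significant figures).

9310 g/s

Mass flux = Q·C = 14.1 m³/s × 660 g/m³ = 9306 g/s.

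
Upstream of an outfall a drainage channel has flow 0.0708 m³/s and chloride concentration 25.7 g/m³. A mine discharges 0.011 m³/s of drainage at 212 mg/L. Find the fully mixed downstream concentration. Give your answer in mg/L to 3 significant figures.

50.8 mg/L

By mass balance at complete mixing, C = (0.011·212 + 0.0708·25.7) / (0.011 + 0.0708) = 4.152/0.0818 = 50.75 mg/L.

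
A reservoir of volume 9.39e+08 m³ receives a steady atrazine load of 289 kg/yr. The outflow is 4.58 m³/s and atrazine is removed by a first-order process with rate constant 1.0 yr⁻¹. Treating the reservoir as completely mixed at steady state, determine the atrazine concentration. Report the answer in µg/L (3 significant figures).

0.267 µg/L

Outflow Q = 4.58 m³/s × 3.156e+07 s/yr = 1.445e+08 m³/yr.
Steady-state CSTR mass balance: W = Q·C + k·V·C, so C = W/(Q + kV).
Q + kV = 1.445e+08 + 1.0·9.39e+08 = 1.084e+09 m³/yr.
C = 289/1.084e+09 = 2.667e-07 kg/m³ = 0.0002667 mg/L = 0.2667 µg/L.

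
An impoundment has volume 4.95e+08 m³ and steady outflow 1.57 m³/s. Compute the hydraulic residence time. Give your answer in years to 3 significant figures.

9.99 yr

Q = 1.57 m³/s × 3.156e+07 s/yr = 4.955e+07 m³/yr.
Hydraulic residence time τ = V/Q = 4.95e+08/4.955e+07 = 9.991 yr.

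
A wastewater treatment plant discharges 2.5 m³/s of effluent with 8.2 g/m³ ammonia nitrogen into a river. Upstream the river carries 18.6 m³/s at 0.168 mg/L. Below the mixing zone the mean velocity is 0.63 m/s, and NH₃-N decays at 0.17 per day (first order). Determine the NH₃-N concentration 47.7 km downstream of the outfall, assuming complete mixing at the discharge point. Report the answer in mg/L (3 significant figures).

After complete mixing, C₀ = (2.5·8.2 + 18.6·0.168) / 21.1 = 1.12 mg/L.
Travel time t = 4.77e+04 m / 0.63 m/s = 7.571e+04 s = 0.8763 d.
C = 1.12·exp(−0.17·0.8763) = 1.12·0.8616 = 0.9647 mg/L.

0.965 mg/L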